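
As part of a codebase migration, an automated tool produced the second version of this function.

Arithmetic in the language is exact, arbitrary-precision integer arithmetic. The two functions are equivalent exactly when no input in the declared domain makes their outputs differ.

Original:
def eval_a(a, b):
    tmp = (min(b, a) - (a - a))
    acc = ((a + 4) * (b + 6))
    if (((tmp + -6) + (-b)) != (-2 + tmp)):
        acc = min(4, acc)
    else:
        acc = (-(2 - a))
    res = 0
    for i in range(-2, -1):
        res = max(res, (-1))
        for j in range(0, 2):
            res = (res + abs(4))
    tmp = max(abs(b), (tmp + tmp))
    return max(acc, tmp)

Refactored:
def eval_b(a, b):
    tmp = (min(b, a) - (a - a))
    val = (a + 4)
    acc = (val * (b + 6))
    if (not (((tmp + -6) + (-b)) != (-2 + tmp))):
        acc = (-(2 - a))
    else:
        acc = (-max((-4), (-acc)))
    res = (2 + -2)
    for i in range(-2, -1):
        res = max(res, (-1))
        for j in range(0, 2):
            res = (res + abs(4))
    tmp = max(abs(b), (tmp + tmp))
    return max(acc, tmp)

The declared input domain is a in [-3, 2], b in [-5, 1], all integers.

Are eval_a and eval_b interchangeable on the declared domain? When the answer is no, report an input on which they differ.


Reading the diff, among the changes: local variable names differ, plus boolean connective usage differs, plus arithmetic usage differs, plus constant usage differs, plus statement counts differ, plus min/max/abs usage differs.
Tracing a=1, b=-5: eval_a: tmp=-5, then acc=5, then (((tmp + -6) + (-b)) != (-2 + tmp)) is true, then acc=4, then res=0, then (i=-2), then res=0, then (j=0), then res=4, then (j=1), then res=8, then tmp=5, then returns 5 | eval_b: tmp=-5, then val=5, then acc=5, then (not (((tmp + -6) + (-b)) != (-2 + tmp))) is false, then acc=4, then res=0, then (i=-2), then res=0, then (j=0), then res=4, then (j=1), then res=8, then tmp=5, then returns 5 — matching result 5.
An exhaustive pass over the 42 declared inputs shows identical outputs.
verdict: equivalent


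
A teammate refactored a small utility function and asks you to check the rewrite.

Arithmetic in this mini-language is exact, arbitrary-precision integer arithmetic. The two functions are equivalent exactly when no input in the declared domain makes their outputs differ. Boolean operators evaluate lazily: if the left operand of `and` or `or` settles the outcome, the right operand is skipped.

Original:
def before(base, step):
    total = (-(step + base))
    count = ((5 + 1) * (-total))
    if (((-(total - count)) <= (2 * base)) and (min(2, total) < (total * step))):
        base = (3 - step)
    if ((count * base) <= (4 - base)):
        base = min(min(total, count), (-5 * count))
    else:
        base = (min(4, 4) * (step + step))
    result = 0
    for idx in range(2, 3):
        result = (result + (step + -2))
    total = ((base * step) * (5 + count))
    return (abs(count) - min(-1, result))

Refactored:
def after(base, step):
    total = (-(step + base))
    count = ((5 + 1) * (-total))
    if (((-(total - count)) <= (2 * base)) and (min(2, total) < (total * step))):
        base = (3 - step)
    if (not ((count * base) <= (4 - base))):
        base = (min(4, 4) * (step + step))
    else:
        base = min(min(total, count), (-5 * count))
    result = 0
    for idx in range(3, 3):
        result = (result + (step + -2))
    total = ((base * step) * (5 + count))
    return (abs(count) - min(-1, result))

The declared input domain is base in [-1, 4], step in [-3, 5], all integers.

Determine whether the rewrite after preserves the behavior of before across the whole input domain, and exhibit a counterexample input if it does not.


Run the pair on base=-1, step=-3.
before: total = 4; count = -24; (((-(total - count)) <= (2 * base)) and (min(2, total) < (total * step))) -> false; ((count * base) <= (4 - base)) -> false; base = -24; result = 0; [idx=2]; result = -5; total = -1368; return 29
after: total = 4; count = -24; (((-(total - count)) <= (2 * base)) and (min(2, total) < (total * step))) -> false; (not ((count * base) <= (4 - base))) -> true; base = -24; result = 0; the idx loop: no iterations; total = -1368; return 25
29 and 25 differ, so these are not the same function on this domain.
verdict: not equivalent; witness: base=-1, step=-3


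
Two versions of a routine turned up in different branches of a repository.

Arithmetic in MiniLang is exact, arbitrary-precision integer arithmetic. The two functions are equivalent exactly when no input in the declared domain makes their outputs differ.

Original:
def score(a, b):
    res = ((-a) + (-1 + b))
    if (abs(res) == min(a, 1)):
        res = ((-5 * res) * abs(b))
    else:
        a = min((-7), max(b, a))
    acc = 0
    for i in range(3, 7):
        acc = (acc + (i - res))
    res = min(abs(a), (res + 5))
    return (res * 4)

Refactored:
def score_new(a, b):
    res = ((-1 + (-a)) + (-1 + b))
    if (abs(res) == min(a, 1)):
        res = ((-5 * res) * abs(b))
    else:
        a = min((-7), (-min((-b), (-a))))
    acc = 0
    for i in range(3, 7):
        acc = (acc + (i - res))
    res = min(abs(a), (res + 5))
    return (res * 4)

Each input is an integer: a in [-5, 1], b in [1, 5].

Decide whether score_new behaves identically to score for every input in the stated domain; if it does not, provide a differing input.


Take a=-2, b=1.
score: res=2, then (abs(res) == min(a, 1)) is false, then a=-7, then acc=0, then (i=3), then acc=1, then (i=4), then acc=3, then (i=5), then acc=6, then (i=6), then acc=10, then res=7, then returns 28
score_new: res=1, then (abs(res) == min(a, 1)) is false, then a=-7, then acc=0, then (i=3), then acc=2, then (i=4), then acc=5, then (i=5), then acc=9, then (i=6), then acc=14, then res=6, then returns 24
28 against 24: the behavior changed.
verdict: not equivalent; witness: a=-2, b=1


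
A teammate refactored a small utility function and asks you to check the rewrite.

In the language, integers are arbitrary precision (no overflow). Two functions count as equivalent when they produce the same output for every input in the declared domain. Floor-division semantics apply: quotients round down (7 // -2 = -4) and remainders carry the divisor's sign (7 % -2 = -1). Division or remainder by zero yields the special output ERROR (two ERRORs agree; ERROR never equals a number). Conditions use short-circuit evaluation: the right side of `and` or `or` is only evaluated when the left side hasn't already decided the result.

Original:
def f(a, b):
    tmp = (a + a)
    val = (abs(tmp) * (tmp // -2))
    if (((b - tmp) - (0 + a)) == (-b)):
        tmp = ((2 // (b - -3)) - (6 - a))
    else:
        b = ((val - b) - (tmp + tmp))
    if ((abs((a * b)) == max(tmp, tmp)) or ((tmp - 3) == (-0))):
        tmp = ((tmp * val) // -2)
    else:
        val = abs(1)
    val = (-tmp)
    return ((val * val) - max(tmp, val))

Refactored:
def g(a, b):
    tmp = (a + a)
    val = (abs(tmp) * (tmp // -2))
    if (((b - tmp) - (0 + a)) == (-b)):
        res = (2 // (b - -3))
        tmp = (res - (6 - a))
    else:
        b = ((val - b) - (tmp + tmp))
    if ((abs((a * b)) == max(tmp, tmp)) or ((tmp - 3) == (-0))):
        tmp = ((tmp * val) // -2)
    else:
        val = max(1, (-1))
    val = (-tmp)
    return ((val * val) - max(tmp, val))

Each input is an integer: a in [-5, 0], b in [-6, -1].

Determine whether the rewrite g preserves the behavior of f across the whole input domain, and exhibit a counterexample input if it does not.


Reading the diff, among the changes: constant usage differs; min/max/abs usage differs; statement counts differ; local variable names differ.
One worked example (a=-5, b=-5) — f: tmp = -10; val = 50; (((b - tmp) - (0 + a)) == (-b)) -> false; b = 75; ((abs((a * b)) == max(tmp, tmp)) or ((tmp - 3) == (-0))) -> false; val = 1; val = 10; return 90; g: tmp = -10; val = 50; (((b - tmp) - (0 + a)) == (-b)) -> false; b = 75; ((abs((a * b)) == max(tmp, tmp)) or ((tmp - 3) == (-0))) -> false; val = 1; val = 10; return 90; agreement on 90.
An exhaustive pass over the 36 declared inputs shows identical outputs.
verdict: equivalent


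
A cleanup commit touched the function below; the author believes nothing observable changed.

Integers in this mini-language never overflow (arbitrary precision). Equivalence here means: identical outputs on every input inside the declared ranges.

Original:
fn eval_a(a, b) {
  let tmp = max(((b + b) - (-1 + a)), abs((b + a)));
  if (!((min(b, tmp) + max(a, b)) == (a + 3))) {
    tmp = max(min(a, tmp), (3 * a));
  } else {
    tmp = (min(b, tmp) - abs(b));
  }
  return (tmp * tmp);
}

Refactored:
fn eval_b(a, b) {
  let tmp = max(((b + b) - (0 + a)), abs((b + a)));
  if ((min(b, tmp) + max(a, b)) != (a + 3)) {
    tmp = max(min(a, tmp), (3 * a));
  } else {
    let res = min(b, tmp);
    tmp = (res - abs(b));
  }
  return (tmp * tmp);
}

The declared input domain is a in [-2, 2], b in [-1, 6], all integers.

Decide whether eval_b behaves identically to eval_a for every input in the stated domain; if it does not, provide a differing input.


Equivalent. The suspicious edit (`-1` became `0`) never changes the result for any input inside the declared domain.
An exhaustive pass over the 40 declared inputs shows identical outputs.
Spot check at a=2, b=5 — eval_a: tmp becomes 9; next (!((min(b, tmp) + max(a, b)) == (a + 3))) evaluates to true; next tmp becomes 6; next final value 36. eval_b: tmp becomes 8; next ((min(b, tmp) + max(a, b)) != (a + 3)) evaluates to true; next tmp becomes 6; next final value 36. Both give 36.
verdict: equivalent


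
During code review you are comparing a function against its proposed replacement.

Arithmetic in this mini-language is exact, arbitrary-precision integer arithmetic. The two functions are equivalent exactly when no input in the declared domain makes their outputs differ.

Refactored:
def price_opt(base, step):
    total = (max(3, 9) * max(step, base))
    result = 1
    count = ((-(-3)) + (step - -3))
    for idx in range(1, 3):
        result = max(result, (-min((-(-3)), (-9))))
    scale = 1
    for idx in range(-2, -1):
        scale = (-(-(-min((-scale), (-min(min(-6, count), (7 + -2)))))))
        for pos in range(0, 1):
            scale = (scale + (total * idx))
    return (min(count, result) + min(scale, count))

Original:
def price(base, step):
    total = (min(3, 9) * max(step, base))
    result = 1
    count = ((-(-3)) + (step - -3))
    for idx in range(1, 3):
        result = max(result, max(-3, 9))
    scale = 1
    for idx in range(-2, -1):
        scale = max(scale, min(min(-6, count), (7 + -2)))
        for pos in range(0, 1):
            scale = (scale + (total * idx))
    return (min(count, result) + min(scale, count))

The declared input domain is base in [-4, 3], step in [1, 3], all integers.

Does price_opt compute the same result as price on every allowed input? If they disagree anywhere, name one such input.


Try base=-4, step=1.
price: total becomes 3; next result becomes 1; next count becomes 7; next at idx=1:; next result becomes 9; next at idx=2:; next result becomes 9; next scale becomes 1; next at idx=-2:; next scale becomes 1; next at pos=0:; next scale becomes -5; next final value 2
price_opt: total becomes 9; next result becomes 1; next count becomes 7; next at idx=1:; next result becomes 9; next at idx=2:; next result becomes 9; next scale becomes 1; next at idx=-2:; next scale becomes 1; next at pos=0:; next scale becomes -17; next final value -10
2 != -10, so the rewrite changes behavior.
verdict: not equivalent; witness: base=-4, step=1


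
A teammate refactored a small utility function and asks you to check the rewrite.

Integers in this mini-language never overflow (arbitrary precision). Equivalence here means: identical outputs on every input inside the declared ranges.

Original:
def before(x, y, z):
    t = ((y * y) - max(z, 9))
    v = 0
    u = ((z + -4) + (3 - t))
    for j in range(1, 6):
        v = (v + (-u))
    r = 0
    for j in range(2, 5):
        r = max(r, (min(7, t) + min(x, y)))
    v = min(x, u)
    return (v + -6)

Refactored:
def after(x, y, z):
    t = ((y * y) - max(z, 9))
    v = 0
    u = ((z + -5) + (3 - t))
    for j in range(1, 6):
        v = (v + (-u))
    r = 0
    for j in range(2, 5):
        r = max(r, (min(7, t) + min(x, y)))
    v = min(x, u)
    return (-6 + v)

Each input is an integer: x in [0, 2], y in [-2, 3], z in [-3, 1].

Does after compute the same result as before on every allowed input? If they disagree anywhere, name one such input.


At x=0, y=3, z=-3: before gives -10, after gives -11.
verdict: not equivalent; witness: x=0, y=3, z=-3


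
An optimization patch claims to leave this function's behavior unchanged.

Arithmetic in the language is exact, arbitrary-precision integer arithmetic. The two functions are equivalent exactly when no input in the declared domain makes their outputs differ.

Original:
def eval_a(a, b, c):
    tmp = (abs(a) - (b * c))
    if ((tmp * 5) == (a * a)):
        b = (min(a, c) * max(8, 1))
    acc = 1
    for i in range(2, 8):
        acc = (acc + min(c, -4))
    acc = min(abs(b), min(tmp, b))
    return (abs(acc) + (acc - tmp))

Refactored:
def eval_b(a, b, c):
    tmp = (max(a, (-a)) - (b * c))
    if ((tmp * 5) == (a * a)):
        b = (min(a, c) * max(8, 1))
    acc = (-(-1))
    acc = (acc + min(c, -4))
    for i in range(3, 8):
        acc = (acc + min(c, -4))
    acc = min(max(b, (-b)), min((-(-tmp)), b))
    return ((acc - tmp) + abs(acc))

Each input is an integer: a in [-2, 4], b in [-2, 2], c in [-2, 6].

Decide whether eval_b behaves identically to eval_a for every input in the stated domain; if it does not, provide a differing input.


The two are interchangeable: arithmetic usage differs, constant usage differs, loop structure differs, min/max/abs usage differs, statement counts differ, and every declared input agrees.
One worked example (a=-2, b=-1, c=3) — eval_a: tmp=5, then ((tmp * 5) == (a * a)) is false, then acc=1, then (i=2), then acc=-3, then (i=3), then acc=-7, then (i=4), then acc=-11, then (i=5), then acc=-15, then (i=6), then acc=-19, then (i=7), then acc=-23, then acc=-1, then returns -5; eval_b: tmp=5, then ((tmp * 5) == (a * a)) is false, then acc=1, then acc=-3, then (i=3), then acc=-7, then (i=4), then acc=-11, then (i=5), then acc=-15, then (i=6), then acc=-19, then (i=7), then acc=-23, then acc=-1, then returns -5; agreement on -5.
Checked all 315 inputs in the declared domain: the outputs agree on every one.
verdict: equivalent


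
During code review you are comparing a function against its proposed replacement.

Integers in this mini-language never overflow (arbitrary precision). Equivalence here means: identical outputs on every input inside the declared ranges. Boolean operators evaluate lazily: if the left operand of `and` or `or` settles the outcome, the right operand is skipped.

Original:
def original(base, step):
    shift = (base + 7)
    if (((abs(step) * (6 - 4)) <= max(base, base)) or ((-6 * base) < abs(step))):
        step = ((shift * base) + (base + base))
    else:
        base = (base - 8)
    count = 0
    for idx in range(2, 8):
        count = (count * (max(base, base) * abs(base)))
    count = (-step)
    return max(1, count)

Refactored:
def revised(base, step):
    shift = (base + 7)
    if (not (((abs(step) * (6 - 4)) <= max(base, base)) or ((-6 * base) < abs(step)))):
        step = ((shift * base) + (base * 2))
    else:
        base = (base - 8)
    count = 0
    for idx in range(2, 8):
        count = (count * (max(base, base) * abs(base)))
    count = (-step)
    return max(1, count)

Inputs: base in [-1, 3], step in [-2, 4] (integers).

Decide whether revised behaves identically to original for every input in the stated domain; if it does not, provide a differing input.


Input base=-1, step=-2: 2 from original versus 8 from revised.
verdict: not equivalent; witness: base=-1, step=-2


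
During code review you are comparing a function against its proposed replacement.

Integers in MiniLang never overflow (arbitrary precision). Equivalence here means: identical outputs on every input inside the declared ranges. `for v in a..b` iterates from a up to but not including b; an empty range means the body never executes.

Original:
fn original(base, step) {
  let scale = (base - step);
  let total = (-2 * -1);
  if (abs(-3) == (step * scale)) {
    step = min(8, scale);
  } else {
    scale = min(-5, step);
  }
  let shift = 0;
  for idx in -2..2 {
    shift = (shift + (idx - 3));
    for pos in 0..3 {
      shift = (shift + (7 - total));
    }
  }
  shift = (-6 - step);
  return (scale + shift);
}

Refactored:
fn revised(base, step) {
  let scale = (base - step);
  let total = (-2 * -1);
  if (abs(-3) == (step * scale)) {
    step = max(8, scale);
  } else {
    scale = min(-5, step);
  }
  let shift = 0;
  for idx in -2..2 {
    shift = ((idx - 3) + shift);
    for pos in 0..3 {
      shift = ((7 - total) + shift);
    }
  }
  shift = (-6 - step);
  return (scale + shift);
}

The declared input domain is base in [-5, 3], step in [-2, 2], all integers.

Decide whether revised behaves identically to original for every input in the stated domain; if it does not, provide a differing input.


Evaluate both at base=-4, step=-1.
original: scale := -3 | total := 2 | (abs(-3) == (step * scale)): true | step := -3 | shift := 0 | iter idx=-2: | shift := -5 | iter pos=0: | shift := 0 | iter pos=1: | shift := 5 | iter pos=2: | shift := 10 | iter idx=-1: | shift := 6 | iter pos=0: | shift := 11 | iter pos=1: | shift := 16 | iter pos=2: | shift := 21 | iter idx=0: | shift := 18 | iter pos=0: | shift := 23 | iter pos=1: | shift := 28 | iter pos=2: | shift := 33 | iter idx=1: | shift := 31 | iter pos=0: | shift := 36 | iter pos=1: | shift := 41 | iter pos=2: | shift := 46 | shift := -3 | result -6
revised: scale := -3 | total := 2 | (abs(-3) == (step * scale)): true | step := 8 | shift := 0 | iter idx=-2: | shift := -5 | iter pos=0: | shift := 0 | iter pos=1: | shift := 5 | iter pos=2: | shift := 10 | iter idx=-1: | shift := 6 | iter pos=0: | shift := 11 | iter pos=1: | shift := 16 | iter pos=2: | shift := 21 | iter idx=0: | shift := 18 | iter pos=0: | shift := 23 | iter pos=1: | shift := 28 | iter pos=2: | shift := 33 | iter idx=1: | shift := 31 | iter pos=0: | shift := 36 | iter pos=1: | shift := 41 | iter pos=2: | shift := 46 | shift := -14 | result -17
-6 and -17 differ, so these are not the same function on this domain.
verdict: not equivalent; witness: base=-4, step=-1


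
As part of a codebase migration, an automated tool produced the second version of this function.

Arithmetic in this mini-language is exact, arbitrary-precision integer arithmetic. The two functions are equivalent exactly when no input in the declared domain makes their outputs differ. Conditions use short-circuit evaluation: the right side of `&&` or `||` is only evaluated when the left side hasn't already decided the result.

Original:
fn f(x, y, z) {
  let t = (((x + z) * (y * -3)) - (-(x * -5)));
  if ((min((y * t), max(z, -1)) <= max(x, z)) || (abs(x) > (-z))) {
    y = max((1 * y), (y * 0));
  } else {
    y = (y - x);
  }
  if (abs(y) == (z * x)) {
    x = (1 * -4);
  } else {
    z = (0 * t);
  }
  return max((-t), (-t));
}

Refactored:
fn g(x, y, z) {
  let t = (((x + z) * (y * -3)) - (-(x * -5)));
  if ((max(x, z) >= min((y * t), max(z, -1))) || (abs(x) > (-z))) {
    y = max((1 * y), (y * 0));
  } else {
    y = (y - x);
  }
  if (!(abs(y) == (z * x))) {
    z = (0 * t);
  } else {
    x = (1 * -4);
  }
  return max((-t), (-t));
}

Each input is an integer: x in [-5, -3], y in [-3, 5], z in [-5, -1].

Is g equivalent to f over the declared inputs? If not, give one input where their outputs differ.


Comparing the listings, the differences include: boolean connective usage differs, plus comparison usage differs.
Tracing x=-4, y=0, z=-4: f: t = 20; ((min((y * t), max(z, -1)) <= max(x, z)) || (abs(x) > (-z))) -> false; y = 4; (abs(y) == (z * x)) -> false; z = 0; return -20 | g: t = 20; ((max(x, z) >= min((y * t), max(z, -1))) || (abs(x) > (-z))) -> false; y = 4; (!(abs(y) == (z * x))) -> true; z = 0; return -20 — matching result -20.
Across all 135 domain points the two functions coincide.
verdict: equivalent


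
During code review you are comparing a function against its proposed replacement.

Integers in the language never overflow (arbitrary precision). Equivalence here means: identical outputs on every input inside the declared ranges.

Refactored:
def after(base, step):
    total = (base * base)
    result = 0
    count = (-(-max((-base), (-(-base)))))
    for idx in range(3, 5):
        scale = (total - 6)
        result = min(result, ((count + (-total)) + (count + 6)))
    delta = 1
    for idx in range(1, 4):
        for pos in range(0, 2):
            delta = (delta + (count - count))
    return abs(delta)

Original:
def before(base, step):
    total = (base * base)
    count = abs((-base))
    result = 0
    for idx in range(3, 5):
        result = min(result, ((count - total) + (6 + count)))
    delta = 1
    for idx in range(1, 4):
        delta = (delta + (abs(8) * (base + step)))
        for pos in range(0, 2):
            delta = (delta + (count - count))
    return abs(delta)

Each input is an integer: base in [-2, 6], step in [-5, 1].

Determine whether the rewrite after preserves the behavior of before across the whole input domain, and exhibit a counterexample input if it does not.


Run the pair on base=-2, step=-5.
before: total becomes 4; next count becomes 2; next result becomes 0; next at idx=3:; next result becomes 0; next at idx=4:; next result becomes 0; next delta becomes 1; next at idx=1:; next delta becomes -55; next at pos=0:; next delta becomes -55; next at pos=1:; next delta becomes -55; next at idx=2:; next delta becomes -111; next at pos=0:; next delta becomes -111; next at pos=1:; next delta becomes -111; next at idx=3:; next delta becomes -167; next at pos=0:; next delta becomes -167; next at pos=1:; next delta becomes -167; next final value 167
after: total becomes 4; next result becomes 0; next count becomes 2; next at idx=3:; next scale becomes -2; next result becomes 0; next at idx=4:; next scale becomes -2; next result becomes 0; next delta becomes 1; next at idx=1:; next at pos=0:; next delta becomes 1; next at pos=1:; next delta becomes 1; next at idx=2:; next at pos=0:; next delta becomes 1; next at pos=1:; next delta becomes 1; next at idx=3:; next at pos=0:; next delta becomes 1; next at pos=1:; next delta becomes 1; next final value 1
167 != 1, so the rewrite changes behavior.
verdict: not equivalent; witness: base=-2, step=-5


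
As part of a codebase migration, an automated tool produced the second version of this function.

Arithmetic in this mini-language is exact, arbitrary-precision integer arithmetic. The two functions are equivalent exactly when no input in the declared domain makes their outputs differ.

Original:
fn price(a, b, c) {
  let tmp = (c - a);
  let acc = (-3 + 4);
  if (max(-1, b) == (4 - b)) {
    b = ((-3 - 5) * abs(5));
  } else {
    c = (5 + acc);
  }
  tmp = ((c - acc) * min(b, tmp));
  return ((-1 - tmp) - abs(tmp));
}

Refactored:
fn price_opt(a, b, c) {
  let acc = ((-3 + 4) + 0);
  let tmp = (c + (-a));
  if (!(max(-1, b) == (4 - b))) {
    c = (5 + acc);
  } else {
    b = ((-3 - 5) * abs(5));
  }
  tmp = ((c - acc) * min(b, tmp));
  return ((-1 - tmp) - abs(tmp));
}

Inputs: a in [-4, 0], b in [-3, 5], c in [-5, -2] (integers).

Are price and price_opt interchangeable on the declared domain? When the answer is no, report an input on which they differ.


Reading the diff, among the changes: boolean connective usage differs; also arithmetic usage differs; also constant usage differs.
Tracing a=-3, b=-1, c=-5: price: tmp := -2 | acc := 1 | (max(-1, b) == (4 - b)): false | c := 6 | tmp := -10 | result -1 | price_opt: acc := 1 | tmp := -2 | (!(max(-1, b) == (4 - b))): true | c := 6 | tmp := -10 | result -1 — matching result -1.
An exhaustive pass over the 180 declared inputs shows identical outputs.
verdict: equivalent


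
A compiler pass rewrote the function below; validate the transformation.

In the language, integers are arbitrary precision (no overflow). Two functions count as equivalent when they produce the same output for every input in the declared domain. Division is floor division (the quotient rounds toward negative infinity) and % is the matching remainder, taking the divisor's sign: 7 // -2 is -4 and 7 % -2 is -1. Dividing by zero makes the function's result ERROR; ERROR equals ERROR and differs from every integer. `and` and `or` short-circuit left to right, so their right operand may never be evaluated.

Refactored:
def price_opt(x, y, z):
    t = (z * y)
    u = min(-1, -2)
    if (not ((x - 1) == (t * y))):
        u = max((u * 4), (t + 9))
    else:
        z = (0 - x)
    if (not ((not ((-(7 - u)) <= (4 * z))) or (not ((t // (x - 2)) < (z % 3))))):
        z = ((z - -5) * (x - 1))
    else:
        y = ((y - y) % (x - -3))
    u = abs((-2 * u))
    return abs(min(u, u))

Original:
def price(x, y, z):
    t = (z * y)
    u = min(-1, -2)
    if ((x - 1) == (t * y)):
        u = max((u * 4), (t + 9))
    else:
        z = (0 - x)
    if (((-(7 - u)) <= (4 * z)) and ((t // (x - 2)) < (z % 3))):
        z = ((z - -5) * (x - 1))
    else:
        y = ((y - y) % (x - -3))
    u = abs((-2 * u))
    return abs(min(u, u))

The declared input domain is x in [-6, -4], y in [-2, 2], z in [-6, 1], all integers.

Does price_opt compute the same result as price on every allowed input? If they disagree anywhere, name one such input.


On input x=-6, y=-2, z=-6, price returns 4 while price_opt returns 42.
verdict: not equivalent; witness: x=-6, y=-2, z=-6


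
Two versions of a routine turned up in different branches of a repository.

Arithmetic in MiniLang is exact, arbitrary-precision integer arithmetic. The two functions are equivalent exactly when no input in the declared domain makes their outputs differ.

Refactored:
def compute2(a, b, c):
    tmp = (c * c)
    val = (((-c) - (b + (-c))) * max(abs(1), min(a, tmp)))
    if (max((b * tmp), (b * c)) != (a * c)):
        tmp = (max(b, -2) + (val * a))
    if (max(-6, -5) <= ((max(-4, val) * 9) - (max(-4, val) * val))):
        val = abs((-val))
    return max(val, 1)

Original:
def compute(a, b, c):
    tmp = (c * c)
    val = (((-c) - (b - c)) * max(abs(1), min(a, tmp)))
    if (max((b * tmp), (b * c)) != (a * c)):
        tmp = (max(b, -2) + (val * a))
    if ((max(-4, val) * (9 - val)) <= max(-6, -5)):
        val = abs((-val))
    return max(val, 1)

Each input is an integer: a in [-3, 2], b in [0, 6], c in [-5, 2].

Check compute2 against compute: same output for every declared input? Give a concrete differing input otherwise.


These are not equivalent — on a=-3, b=2, c=-5 the outputs split (2 vs 1).
compute: tmp becomes 25; next val becomes -2; next (max((b * tmp), (b * c)) != (a * c)) evaluates to true; next tmp becomes 8; next ((max(-4, val) * (9 - val)) <= max(-6, -5)) evaluates to true; next val becomes 2; next final value 2
compute2: tmp becomes 25; next val becomes -2; next (max((b * tmp), (b * c)) != (a * c)) evaluates to true; next tmp becomes 8; next (max(-6, -5) <= ((max(-4, val) * 9) - (max(-4, val) * val))) evaluates to false; next final value 1
verdict: not equivalent; witness: a=-3, b=2, c=-5


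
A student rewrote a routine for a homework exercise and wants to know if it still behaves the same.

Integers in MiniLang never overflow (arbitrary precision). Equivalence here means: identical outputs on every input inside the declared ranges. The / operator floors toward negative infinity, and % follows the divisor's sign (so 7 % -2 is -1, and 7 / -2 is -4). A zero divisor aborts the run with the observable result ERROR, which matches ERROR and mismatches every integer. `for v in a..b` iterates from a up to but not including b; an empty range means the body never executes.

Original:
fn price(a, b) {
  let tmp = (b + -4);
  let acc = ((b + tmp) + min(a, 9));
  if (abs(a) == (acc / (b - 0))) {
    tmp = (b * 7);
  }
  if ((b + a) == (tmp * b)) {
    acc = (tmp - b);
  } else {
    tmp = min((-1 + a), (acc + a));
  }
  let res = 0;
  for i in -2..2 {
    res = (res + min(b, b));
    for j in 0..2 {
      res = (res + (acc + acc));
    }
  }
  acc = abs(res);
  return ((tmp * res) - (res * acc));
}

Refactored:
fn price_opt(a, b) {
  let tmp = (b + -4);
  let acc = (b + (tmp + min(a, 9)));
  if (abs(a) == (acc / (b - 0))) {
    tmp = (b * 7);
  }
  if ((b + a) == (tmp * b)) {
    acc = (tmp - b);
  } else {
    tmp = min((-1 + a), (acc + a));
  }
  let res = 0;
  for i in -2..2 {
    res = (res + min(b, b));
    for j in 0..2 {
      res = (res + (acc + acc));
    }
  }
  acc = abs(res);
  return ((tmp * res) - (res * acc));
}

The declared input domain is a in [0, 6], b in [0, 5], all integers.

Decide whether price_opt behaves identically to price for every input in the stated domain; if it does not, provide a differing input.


The two are interchangeable: same computation, different form, and every declared input agrees.
As a probe, take a=2, b=0: price runs tmp = -4; acc = -2; division by zero -> ERROR; price_opt runs tmp = -4; acc = -2; division by zero -> ERROR; both end at ERROR.
An exhaustive pass over the 42 declared inputs shows identical outputs.
verdict: equivalent


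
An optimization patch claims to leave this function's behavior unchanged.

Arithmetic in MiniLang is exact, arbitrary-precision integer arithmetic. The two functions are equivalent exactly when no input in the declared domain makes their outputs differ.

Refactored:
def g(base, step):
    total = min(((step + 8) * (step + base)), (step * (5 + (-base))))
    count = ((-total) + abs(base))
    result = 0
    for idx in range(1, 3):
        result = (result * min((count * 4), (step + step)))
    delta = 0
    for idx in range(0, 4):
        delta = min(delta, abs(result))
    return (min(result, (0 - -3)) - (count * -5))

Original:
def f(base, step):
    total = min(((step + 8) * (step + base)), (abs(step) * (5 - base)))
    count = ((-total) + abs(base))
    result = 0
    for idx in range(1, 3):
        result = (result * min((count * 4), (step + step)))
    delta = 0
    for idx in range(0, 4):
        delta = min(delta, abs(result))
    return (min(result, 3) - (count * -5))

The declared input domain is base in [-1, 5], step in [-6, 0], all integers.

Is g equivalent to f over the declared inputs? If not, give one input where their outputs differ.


On input base=-1, step=-6, f returns 75 while g returns 185.
verdict: not equivalent; witness: base=-1, step=-6


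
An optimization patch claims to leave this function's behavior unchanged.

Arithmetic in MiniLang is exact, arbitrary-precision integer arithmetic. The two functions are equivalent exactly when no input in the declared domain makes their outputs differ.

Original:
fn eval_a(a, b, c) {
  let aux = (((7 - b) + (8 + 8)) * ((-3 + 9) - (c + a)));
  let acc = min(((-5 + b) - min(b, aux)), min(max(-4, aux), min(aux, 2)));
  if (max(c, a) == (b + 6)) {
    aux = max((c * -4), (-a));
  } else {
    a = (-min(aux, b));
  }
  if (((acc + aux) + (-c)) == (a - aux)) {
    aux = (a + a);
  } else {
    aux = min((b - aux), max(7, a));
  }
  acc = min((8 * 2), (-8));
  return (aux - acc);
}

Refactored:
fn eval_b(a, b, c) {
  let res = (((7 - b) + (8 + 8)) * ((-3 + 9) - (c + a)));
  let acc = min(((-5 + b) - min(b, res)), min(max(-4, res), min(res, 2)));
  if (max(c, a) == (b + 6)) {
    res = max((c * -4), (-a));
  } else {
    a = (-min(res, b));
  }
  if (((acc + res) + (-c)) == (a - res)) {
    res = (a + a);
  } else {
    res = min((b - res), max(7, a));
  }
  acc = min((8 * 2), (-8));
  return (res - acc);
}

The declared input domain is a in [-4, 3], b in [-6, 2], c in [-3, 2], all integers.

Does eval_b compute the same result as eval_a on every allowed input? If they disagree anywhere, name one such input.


Differences: local variable names differ — yet all 432 inputs agree.
verdict: equivalent


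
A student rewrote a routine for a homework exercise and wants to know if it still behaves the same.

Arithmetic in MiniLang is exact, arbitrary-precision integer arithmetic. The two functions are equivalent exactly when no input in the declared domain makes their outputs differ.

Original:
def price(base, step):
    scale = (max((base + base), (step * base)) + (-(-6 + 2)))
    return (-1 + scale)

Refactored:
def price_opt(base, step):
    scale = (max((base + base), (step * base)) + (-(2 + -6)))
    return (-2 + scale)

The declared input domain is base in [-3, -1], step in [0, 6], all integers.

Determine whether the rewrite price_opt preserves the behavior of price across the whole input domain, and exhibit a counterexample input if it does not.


Take base=-3, step=0.
price: scale=4, then returns 3
price_opt: scale=4, then returns 2
3 and 2 differ, so these are not the same function on this domain.
verdict: not equivalent; witness: base=-3, step=0


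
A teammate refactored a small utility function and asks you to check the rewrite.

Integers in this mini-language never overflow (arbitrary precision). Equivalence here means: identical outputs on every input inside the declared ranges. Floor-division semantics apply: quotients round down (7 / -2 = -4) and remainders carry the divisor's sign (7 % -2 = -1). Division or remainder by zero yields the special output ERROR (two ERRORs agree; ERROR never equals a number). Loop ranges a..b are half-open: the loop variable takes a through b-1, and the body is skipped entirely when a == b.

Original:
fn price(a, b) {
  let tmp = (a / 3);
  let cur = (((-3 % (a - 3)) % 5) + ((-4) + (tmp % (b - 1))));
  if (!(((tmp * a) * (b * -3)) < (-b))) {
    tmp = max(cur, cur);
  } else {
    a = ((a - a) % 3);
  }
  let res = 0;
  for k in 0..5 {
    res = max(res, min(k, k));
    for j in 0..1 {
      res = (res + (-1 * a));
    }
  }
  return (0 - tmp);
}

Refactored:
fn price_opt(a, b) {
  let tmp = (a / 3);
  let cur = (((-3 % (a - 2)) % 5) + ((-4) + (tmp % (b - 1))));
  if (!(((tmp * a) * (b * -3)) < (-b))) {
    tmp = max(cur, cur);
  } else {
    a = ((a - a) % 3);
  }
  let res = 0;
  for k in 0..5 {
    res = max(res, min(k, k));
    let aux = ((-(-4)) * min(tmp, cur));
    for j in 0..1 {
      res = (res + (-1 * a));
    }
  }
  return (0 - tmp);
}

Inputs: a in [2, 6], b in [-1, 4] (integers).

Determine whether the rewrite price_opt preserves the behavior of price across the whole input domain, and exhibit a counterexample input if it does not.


Take a=2, b=-1.
price: tmp=0, then cur=-4, then (!(((tmp * a) * (b * -3)) < (-b))) is false, then a=0, then res=0, then (k=0), then res=0, then (j=0), then res=0, then (k=1), then res=1, then (j=0), then res=1, then (k=2), then res=2, then (j=0), then res=2, then (k=3), then res=3, then (j=0), then res=3, then (k=4), then res=4, then (j=0), then res=4, then returns 0
price_opt: tmp=0, then a zero divisor aborts: ERROR
0 vs ERROR — the two versions disagree here.
verdict: not equivalent; witness: a=2, b=-1


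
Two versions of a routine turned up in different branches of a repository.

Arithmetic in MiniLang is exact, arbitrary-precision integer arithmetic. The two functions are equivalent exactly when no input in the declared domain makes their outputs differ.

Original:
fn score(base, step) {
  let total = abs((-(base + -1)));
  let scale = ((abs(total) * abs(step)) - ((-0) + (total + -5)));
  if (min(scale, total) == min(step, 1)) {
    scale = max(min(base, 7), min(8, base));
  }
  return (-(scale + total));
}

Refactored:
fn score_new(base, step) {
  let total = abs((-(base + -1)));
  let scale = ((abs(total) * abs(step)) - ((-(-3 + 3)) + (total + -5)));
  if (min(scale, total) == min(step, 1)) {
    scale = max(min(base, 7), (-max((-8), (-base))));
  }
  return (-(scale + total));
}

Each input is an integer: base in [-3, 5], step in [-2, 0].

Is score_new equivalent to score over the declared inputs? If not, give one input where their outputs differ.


Reading the diff, among the changes: min/max/abs usage differs; and constant usage differs; and arithmetic usage differs.
One worked example (base=-2, step=-2) — score: total=3, then scale=8, then (min(scale, total) == min(step, 1)) is false, then returns -11; score_new: total=3, then scale=8, then (min(scale, total) == min(step, 1)) is false, then returns -11; agreement on -11.
Sweeping the whole domain (27 inputs) finds no disagreement.
verdict: equivalent


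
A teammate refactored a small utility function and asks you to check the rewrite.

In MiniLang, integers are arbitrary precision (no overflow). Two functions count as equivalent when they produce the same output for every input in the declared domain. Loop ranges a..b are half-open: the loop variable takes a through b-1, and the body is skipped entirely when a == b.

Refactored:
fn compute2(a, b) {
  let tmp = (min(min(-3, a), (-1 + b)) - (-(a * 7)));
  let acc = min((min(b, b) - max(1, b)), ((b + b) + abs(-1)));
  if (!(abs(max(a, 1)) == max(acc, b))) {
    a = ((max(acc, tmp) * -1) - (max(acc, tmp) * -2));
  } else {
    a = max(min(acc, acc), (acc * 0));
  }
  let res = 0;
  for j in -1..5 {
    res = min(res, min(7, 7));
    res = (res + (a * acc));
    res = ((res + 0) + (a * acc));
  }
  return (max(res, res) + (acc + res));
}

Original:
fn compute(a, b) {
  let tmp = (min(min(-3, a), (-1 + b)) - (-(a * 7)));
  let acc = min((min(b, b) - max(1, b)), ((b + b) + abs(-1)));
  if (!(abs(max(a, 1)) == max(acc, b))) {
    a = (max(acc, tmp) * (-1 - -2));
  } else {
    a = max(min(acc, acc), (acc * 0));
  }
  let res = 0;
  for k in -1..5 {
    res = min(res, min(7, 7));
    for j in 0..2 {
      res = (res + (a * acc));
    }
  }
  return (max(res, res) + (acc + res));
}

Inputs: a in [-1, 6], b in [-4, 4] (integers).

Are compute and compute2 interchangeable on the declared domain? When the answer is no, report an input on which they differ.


Differences: loop structure differs, and constant usage differs, and arithmetic usage differs, and local variable names differ, and min/max/abs usage differs — yet all 72 inputs agree.
verdict: equivalent


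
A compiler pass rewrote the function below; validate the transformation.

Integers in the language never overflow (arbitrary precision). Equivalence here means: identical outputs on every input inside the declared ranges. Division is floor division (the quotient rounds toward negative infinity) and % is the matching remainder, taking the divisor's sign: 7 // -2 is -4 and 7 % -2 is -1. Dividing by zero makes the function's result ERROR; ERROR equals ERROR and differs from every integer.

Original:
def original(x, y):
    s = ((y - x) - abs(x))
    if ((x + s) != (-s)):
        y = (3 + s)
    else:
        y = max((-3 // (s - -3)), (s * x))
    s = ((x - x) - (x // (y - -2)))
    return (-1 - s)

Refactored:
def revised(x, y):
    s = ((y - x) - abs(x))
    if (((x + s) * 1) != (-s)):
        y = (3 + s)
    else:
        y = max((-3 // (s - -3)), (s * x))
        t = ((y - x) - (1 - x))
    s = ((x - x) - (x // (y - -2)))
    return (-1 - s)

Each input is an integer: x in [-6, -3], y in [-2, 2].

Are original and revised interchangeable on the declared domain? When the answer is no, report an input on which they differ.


Changes here: arithmetic usage differs, statement counts differ, constant usage differs, local variable names differ; the full 20-point sweep finds no disagreement.
verdict: equivalent


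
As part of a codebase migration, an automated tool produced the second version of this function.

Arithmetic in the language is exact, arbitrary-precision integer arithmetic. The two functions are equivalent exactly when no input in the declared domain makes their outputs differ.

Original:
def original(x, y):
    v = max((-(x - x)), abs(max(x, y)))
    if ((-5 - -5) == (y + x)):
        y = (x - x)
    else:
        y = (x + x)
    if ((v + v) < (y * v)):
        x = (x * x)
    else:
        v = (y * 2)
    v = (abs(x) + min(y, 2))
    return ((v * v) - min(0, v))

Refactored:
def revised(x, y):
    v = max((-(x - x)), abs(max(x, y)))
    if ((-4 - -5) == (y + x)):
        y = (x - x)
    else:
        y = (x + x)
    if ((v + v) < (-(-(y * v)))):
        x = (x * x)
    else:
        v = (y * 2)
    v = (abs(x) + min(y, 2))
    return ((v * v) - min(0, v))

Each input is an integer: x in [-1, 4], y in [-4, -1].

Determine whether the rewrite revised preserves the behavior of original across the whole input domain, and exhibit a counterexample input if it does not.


Try x=1, y=-1.
original: v := 1 | ((-5 - -5) == (y + x)): true | y := 0 | ((v + v) < (y * v)): false | v := 0 | v := 1 | result 1
revised: v := 1 | ((-4 - -5) == (y + x)): false | y := 2 | ((v + v) < (-(-(y * v)))): false | v := 4 | v := 3 | result 9
1 and 9 differ, so these are not the same function on this domain.
verdict: not equivalent; witness: x=1, y=-1
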